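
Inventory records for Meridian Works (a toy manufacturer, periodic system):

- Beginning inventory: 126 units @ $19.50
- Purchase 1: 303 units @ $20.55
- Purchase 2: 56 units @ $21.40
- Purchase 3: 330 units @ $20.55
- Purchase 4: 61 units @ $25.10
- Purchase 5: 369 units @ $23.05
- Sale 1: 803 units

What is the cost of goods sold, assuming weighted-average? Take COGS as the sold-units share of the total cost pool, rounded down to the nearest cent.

COGS = $17,221.02

Sale 1, sell 803: 803/1245 × $26,700.10 → $17,221.02
Ending inventory (cost pool remaining) = $9,479.08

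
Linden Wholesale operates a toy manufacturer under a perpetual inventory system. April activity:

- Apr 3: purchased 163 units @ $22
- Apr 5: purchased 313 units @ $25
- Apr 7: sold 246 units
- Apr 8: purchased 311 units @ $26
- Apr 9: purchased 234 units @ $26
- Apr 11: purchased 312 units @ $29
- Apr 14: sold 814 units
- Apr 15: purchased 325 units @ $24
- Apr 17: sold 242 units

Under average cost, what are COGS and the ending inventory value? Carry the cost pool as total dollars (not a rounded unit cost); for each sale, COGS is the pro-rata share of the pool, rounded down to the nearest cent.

After Apr 3: 163 on hand, pool $3,586.00 (≈ $22.0000 each)
After Apr 5: 476 on hand, pool $11,411.00 (≈ $23.9727 each)
Apr 7, sell 246: 246/476 × $11,411.00 → $5,897.28
After Apr 8: 541 on hand, pool $13,599.72 (≈ $25.1381 each)
After Apr 9: 775 on hand, pool $19,683.72 (≈ $25.3983 each)
After Apr 11: 1087 on hand, pool $28,731.72 (≈ $26.4321 each)
Apr 14, sell 814: 814/1087 × $28,731.72 → $21,515.74
After Apr 15: 598 on hand, pool $15,015.98 (≈ $25.1103 each)
Apr 17, sell 242: 242/598 × $15,015.98 → $6,076.70
Total COGS = $5,897.28 + $21,515.74 + $6,076.70 = $33,489.72
Ending inventory (cost pool remaining) = $8,939.28
Check: goods available $42,429.00 = COGS $33,489.72 + ending $8,939.28

COGS = $33,489.72; ending inventory = $8,939.28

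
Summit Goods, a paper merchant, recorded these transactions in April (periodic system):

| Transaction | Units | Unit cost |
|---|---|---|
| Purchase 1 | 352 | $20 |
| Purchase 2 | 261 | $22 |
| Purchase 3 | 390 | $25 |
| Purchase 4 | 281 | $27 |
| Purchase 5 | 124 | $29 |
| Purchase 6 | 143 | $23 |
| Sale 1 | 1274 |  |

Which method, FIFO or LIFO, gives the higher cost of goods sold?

FIFO COGS: 352 @ $20 + 261 @ $22 + 390 @ $25 + 271 @ $27 = $29,849
LIFO COGS: 143 @ $23 + 124 @ $29 + 281 @ $27 + 390 @ $25 + 261 @ $22 + 75 @ $20 = $31,464

LIFO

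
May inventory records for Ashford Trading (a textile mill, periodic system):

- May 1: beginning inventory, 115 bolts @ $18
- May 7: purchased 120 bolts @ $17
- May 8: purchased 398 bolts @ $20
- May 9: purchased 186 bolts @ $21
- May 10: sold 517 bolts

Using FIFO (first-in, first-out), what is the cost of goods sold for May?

May 10, 517 sold [FIFO — oldest first]: 115 @ $18 + 120 @ $17 + 282 @ $20 = $9,750
Ending inventory: 116 @ $20 + 186 @ $21 = $6,226

COGS = $9,750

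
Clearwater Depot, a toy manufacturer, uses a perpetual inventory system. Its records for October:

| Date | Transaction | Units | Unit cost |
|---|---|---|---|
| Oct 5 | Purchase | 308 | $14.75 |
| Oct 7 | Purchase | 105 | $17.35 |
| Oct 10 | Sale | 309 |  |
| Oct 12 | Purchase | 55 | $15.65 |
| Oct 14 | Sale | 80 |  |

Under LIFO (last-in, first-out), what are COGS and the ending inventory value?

Oct 10, 309 sold [LIFO — newest first]: 105 @ $17.35 + 204 @ $14.75 = $4,830.75
Oct 14, 80 sold [LIFO — newest first]: 55 @ $15.65 + 25 @ $14.75 = $1,229.50
Total COGS = $4,830.75 + $1,229.50 = $6,060.25
Ending inventory: 79 @ $14.75 = $1,165.25

COGS = $6,060.25; ending inventory = $1,165.25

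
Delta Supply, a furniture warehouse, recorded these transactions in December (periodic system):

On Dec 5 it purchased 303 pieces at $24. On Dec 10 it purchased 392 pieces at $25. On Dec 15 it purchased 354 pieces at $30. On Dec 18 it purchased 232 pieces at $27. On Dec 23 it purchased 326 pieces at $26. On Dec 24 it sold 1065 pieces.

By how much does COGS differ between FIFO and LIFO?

FIFO COGS: 303 @ $24 + 392 @ $25 + 354 @ $30 + 16 @ $27 = $28,124
LIFO COGS: 326 @ $26 + 232 @ $27 + 354 @ $30 + 153 @ $25 = $29,185
Difference = |$28,124 − $29,185| = $1,061

$1,061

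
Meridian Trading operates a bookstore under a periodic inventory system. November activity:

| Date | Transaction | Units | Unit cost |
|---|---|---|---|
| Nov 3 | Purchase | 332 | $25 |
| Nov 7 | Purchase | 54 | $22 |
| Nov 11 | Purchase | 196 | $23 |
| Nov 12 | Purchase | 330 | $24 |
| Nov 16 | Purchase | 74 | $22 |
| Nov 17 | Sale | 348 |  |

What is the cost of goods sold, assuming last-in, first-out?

COGS = $8,204

Nov 17, 348 sold [LIFO — newest first]: 74 @ $22 + 274 @ $24 = $8,204
Ending inventory: 332 @ $25 + 54 @ $22 + 196 @ $23 + 56 @ $24 = $15,340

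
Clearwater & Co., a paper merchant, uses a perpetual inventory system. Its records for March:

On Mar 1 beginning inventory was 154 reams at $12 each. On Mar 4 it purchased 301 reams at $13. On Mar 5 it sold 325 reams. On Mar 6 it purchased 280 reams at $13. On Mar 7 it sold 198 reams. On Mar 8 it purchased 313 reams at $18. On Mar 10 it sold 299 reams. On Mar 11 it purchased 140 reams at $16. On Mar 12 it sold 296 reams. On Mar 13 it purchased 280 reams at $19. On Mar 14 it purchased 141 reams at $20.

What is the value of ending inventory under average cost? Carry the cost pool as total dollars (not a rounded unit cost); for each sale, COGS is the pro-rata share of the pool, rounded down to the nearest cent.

After Mar 1: 154 on hand, pool $1,848.00 (≈ $12.0000 each)
After Mar 4: 455 on hand, pool $5,761.00 (≈ $12.6615 each)
Mar 5, sell 325: 325/455 × $5,761.00 → $4,115.00
After Mar 6: 410 on hand, pool $5,286.00 (≈ $12.8927 each)
Mar 7, sell 198: 198/410 × $5,286.00 → $2,552.75
After Mar 8: 525 on hand, pool $8,367.25 (≈ $15.9376 each)
Mar 10, sell 299: 299/525 × $8,367.25 → $4,765.34
After Mar 11: 366 on hand, pool $5,841.91 (≈ $15.9615 each)
Mar 12, sell 296: 296/366 × $5,841.91 → $4,724.60
After Mar 13: 350 on hand, pool $6,437.31 (≈ $18.3923 each)
After Mar 14: 491 on hand, pool $9,257.31 (≈ $18.8540 each)
Total COGS = $4,115.00 + $2,552.75 + $4,765.34 + $4,724.60 = $16,157.69
Ending inventory (cost pool remaining) = $9,257.31
Check: goods available $25,415.00 = COGS $16,157.69 + ending $9,257.31

Ending inventory = $9,257.31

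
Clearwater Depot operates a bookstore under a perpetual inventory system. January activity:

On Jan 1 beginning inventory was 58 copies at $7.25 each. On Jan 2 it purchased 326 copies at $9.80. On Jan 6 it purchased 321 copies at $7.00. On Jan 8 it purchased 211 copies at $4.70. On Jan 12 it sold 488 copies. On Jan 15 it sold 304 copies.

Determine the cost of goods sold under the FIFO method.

COGS = $6,271.20

Jan 12, 488 sold [FIFO — oldest first]: 58 @ $7.25 + 326 @ $9.80 + 104 @ $7.00 = $4,343.30
Jan 15, 304 sold [FIFO — oldest first]: 217 @ $7.00 + 87 @ $4.70 = $1,927.90
Total COGS = $4,343.30 + $1,927.90 = $6,271.20
Ending inventory: 124 @ $4.70 = $582.80
Check: goods available $6,854.00 = COGS $6,271.20 + ending $582.80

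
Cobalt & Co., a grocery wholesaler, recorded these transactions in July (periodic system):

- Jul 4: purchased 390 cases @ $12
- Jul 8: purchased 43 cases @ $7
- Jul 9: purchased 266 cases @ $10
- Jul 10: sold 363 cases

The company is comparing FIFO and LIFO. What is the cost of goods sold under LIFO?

FIFO COGS: 363 @ $12 = $4,356
LIFO COGS: 266 @ $10 + 43 @ $7 + 54 @ $12 = $3,609

COGS = $3,609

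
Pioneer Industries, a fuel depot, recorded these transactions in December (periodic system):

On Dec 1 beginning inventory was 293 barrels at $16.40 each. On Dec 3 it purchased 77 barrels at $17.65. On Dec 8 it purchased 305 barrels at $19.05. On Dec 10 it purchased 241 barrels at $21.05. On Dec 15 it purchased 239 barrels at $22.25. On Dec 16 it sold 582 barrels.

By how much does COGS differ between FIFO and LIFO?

$2,131.05

FIFO COGS: 293 @ $16.40 + 77 @ $17.65 + 212 @ $19.05 = $10,202.85
LIFO COGS: 239 @ $22.25 + 241 @ $21.05 + 102 @ $19.05 = $12,333.90
Difference = |$10,202.85 − $12,333.90| = $2,131.05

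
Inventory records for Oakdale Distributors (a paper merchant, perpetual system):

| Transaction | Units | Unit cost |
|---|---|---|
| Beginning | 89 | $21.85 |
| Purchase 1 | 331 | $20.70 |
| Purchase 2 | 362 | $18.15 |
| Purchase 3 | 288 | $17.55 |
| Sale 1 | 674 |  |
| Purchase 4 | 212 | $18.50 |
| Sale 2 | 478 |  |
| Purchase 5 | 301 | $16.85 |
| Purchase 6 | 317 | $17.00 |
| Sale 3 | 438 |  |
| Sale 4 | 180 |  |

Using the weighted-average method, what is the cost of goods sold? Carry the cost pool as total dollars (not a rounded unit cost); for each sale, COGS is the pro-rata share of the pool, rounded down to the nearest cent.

COGS = $32,559.24

After Beginning: 89 on hand, pool $1,944.65 (≈ $21.8500 each)
After Purchase 1: 420 on hand, pool $8,796.35 (≈ $20.9437 each)
After Purchase 2: 782 on hand, pool $15,366.65 (≈ $19.6504 each)
After Purchase 3: 1070 on hand, pool $20,421.05 (≈ $19.0851 each)
Sale 1, sell 674: 674/1070 × $20,421.05 → $12,863.35
After Purchase 4: 608 on hand, pool $11,479.70 (≈ $18.8811 each)
Sale 2, sell 478: 478/608 × $11,479.70 → $9,025.15
After Purchase 5: 431 on hand, pool $7,526.40 (≈ $17.4626 each)
After Purchase 6: 748 on hand, pool $12,915.40 (≈ $17.2666 each)
Sale 3, sell 438: 438/748 × $12,915.40 → $7,562.76
Sale 4, sell 180: 180/310 × $5,352.64 → $3,107.98
Total COGS = $12,863.35 + $9,025.15 + $7,562.76 + $3,107.98 = $32,559.24
Ending inventory (cost pool remaining) = $2,244.66
Check: goods available $34,803.90 = COGS $32,559.24 + ending $2,244.66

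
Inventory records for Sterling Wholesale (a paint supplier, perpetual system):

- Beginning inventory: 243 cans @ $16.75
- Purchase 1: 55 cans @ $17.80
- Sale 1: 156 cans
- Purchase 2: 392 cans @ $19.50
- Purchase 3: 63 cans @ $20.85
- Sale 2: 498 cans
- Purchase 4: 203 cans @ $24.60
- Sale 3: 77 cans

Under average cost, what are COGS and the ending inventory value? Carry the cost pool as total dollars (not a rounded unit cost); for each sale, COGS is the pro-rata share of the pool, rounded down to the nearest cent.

After Beginning: 243 on hand, pool $4,070.25 (≈ $16.7500 each)
After Purchase 1: 298 on hand, pool $5,049.25 (≈ $16.9438 each)
Sale 1, sell 156: 156/298 × $5,049.25 → $2,643.23
After Purchase 2: 534 on hand, pool $10,050.02 (≈ $18.8203 each)
After Purchase 3: 597 on hand, pool $11,363.57 (≈ $19.0345 each)
Sale 2, sell 498: 498/597 × $11,363.57 → $9,479.15
After Purchase 4: 302 on hand, pool $6,878.22 (≈ $22.7756 each)
Sale 3, sell 77: 77/302 × $6,878.22 → $1,753.71
Total COGS = $2,643.23 + $9,479.15 + $1,753.71 = $13,876.09
Ending inventory (cost pool remaining) = $5,124.51
Check: goods available $19,000.60 = COGS $13,876.09 + ending $5,124.51

COGS = $13,876.09; ending inventory = $5,124.51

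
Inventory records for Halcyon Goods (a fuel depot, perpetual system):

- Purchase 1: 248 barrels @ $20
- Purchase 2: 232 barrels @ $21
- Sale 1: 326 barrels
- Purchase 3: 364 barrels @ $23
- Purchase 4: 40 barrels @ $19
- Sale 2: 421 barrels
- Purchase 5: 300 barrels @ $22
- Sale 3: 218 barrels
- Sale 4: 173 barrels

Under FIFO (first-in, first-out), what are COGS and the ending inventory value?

Sale 1 (326) [FIFO — oldest first]: 248 @ $20 + 78 @ $21 = $6,598
Sale 2 (421) [FIFO — oldest first]: 154 @ $21 + 267 @ $23 = $9,375
Sale 3 (218) [FIFO — oldest first]: 97 @ $23 + 40 @ $19 + 81 @ $22 = $4,773
Sale 4 (173) [FIFO — oldest first]: 173 @ $22 = $3,806
Total COGS = $6,598 + $9,375 + $4,773 + $3,806 = $24,552
Ending inventory: 46 @ $22 = $1,012

COGS = $24,552; ending inventory = $1,012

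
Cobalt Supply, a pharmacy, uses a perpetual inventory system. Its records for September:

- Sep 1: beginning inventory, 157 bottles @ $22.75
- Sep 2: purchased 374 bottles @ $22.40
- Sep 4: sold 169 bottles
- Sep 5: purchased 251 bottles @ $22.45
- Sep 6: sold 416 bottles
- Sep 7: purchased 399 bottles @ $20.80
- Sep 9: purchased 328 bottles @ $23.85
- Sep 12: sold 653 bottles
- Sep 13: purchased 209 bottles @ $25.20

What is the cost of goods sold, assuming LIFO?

COGS = $27,699.35

Sep 4, 169 sold [LIFO — newest first]: 169 @ $22.40 = $3,785.60
Sep 6, 416 sold [LIFO — newest first]: 251 @ $22.45 + 165 @ $22.40 = $9,330.95
Sep 12, 653 sold [LIFO — newest first]: 328 @ $23.85 + 325 @ $20.80 = $14,582.80
Total COGS = $3,785.60 + $9,330.95 + $14,582.80 = $27,699.35
Ending inventory: 157 @ $22.75 + 40 @ $22.40 + 74 @ $20.80 + 209 @ $25.20 = $11,273.75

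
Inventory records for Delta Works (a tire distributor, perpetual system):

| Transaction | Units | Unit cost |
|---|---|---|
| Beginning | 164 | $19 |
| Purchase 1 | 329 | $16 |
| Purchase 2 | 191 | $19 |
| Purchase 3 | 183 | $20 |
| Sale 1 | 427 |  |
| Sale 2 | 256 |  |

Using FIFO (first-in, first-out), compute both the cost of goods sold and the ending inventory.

Sale 1 (427) [FIFO — oldest first]: 164 @ $19 + 263 @ $16 = $7,324
Sale 2 (256) [FIFO — oldest first]: 66 @ $16 + 190 @ $19 = $4,666
Total COGS = $7,324 + $4,666 = $11,990
Ending inventory: 1 @ $19 + 183 @ $20 = $3,679

COGS = $11,990; ending inventory = $3,679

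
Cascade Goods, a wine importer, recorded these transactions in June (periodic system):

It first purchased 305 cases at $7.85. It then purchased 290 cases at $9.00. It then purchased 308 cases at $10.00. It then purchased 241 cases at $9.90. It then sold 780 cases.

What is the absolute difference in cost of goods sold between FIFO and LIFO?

FIFO COGS: 305 @ $7.85 + 290 @ $9.00 + 185 @ $10.00 = $6,854.25
LIFO COGS: 241 @ $9.90 + 308 @ $10.00 + 231 @ $9.00 = $7,544.90
Difference = |$6,854.25 − $7,544.90| = $690.65

$690.65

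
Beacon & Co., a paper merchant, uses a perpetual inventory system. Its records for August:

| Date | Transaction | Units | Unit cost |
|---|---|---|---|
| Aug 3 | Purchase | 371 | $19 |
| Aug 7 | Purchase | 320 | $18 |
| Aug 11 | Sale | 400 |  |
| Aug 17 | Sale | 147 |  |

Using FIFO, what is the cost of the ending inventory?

Ending inventory = $2,592

Aug 11, 400 sold [FIFO — oldest first]: 371 @ $19 + 29 @ $18 = $7,571
Aug 17, 147 sold [FIFO — oldest first]: 147 @ $18 = $2,646
Total COGS = $7,571 + $2,646 = $10,217
Ending inventory: 144 @ $18 = $2,592
Check: goods available $12,809 = COGS $10,217 + ending $2,592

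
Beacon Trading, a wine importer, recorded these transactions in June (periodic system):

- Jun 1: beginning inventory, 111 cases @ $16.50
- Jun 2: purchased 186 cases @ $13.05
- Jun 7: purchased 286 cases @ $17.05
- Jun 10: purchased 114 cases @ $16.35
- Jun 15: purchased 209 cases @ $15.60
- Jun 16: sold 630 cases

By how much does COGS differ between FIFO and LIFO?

$371.10

FIFO COGS: 111 @ $16.50 + 186 @ $13.05 + 286 @ $17.05 + 47 @ $16.35 = $9,903.55
LIFO COGS: 209 @ $15.60 + 114 @ $16.35 + 286 @ $17.05 + 21 @ $13.05 = $10,274.65
Difference = |$9,903.55 − $10,274.65| = $371.10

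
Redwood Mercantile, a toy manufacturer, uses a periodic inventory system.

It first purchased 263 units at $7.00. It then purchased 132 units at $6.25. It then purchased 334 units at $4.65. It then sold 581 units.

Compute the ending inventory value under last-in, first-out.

Sale 1 (581) [LIFO — newest first]: 334 @ $4.65 + 132 @ $6.25 + 115 @ $7.00 = $3,183.10
Ending inventory: 148 @ $7.00 = $1,036.00
Check: goods available $4,219.10 = COGS $3,183.10 + ending $1,036.00

Ending inventory = $1,036.00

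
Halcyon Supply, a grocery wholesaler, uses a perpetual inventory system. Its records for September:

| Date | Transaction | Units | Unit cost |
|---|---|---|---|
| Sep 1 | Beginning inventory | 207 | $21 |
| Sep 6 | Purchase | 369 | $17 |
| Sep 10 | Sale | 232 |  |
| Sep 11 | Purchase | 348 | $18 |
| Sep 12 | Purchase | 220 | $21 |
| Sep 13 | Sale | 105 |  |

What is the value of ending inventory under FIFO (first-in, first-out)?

Ending inventory = $14,947

Sep 10, 232 sold [FIFO — oldest first]: 207 @ $21 + 25 @ $17 = $4,772
Sep 13, 105 sold [FIFO — oldest first]: 105 @ $17 = $1,785
Total COGS = $4,772 + $1,785 = $6,557
Ending inventory: 239 @ $17 + 348 @ $18 + 220 @ $21 = $14,947
Check: goods available $21,504 = COGS $6,557 + ending $14,947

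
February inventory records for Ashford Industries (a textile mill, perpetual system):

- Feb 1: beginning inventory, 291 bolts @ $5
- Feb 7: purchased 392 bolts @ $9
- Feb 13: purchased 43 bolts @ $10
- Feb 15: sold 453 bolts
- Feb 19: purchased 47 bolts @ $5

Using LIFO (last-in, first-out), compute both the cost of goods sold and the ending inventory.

Feb 15, 453 sold [LIFO — newest first]: 43 @ $10 + 392 @ $9 + 18 @ $5 = $4,048
Ending inventory: 273 @ $5 + 47 @ $5 = $1,600
Check: goods available $5,648 = COGS $4,048 + ending $1,600

COGS = $4,048; ending inventory = $1,600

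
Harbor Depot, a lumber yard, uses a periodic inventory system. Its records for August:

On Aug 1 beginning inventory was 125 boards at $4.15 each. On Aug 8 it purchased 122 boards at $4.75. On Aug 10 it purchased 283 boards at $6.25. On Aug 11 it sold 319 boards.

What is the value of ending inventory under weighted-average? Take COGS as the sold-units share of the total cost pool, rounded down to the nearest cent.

Ending inventory = $1,141.40

Aug 11, sell 319: 319/530 × $2,867.00 → $1,725.60
Ending inventory (cost pool remaining) = $1,141.40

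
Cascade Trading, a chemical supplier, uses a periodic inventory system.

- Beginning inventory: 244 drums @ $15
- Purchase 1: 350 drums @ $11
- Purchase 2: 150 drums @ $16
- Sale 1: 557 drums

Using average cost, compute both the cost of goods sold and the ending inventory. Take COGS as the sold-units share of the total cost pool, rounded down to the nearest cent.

Sale 1, sell 557: 557/744 × $9,910.00 → $7,419.18
Ending inventory (cost pool remaining) = $2,490.82

COGS = $7,419.18; ending inventory = $2,490.82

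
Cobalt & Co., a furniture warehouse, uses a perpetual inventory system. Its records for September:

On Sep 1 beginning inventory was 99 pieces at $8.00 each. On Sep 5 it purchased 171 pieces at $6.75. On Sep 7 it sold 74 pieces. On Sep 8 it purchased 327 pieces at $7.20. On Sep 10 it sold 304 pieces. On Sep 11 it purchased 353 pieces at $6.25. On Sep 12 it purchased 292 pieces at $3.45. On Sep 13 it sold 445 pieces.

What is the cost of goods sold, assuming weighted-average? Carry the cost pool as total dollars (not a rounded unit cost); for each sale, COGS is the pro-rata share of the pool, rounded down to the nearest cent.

COGS = $5,190.81

After Sep 1: 99 on hand, pool $792.00 (≈ $8.0000 each)
After Sep 5: 270 on hand, pool $1,946.25 (≈ $7.2083 each)
Sep 7, sell 74: 74/270 × $1,946.25 → $533.41
After Sep 8: 523 on hand, pool $3,767.24 (≈ $7.2031 each)
Sep 10, sell 304: 304/523 × $3,767.24 → $2,189.75
After Sep 11: 572 on hand, pool $3,783.74 (≈ $6.6149 each)
After Sep 12: 864 on hand, pool $4,791.14 (≈ $5.5453 each)
Sep 13, sell 445: 445/864 × $4,791.14 → $2,467.65
Total COGS = $533.41 + $2,189.75 + $2,467.65 = $5,190.81
Ending inventory (cost pool remaining) = $2,323.49
Check: goods available $7,514.30 = COGS $5,190.81 + ending $2,323.49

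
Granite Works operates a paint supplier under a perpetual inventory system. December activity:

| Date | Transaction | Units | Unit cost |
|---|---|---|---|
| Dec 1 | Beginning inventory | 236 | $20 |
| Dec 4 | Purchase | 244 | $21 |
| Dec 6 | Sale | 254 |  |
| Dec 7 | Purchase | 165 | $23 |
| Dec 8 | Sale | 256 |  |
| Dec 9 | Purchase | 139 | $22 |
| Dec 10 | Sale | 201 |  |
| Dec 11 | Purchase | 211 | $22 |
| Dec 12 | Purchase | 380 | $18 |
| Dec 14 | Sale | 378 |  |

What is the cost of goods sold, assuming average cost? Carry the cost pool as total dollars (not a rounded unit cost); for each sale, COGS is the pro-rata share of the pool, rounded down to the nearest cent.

After Dec 1: 236 on hand, pool $4,720.00 (≈ $20.0000 each)
After Dec 4: 480 on hand, pool $9,844.00 (≈ $20.5083 each)
Dec 6, sell 254: 254/480 × $9,844.00 → $5,209.11
After Dec 7: 391 on hand, pool $8,429.89 (≈ $21.5598 each)
Dec 8, sell 256: 256/391 × $8,429.89 → $5,519.31
After Dec 9: 274 on hand, pool $5,968.58 (≈ $21.7831 each)
Dec 10, sell 201: 201/274 × $5,968.58 → $4,378.41
After Dec 11: 284 on hand, pool $6,232.17 (≈ $21.9443 each)
After Dec 12: 664 on hand, pool $13,072.17 (≈ $19.6870 each)
Dec 14, sell 378: 378/664 × $13,072.17 → $7,441.68
Total COGS = $5,209.11 + $5,519.31 + $4,378.41 + $7,441.68 = $22,548.51
Ending inventory (cost pool remaining) = $5,630.49

COGS = $22,548.51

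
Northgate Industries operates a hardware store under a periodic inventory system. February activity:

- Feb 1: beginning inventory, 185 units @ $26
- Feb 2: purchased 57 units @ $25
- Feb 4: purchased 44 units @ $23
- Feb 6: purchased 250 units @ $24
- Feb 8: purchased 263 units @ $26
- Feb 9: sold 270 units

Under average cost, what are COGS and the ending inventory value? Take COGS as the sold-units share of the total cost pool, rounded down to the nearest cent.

Feb 9, sell 270: 270/799 × $20,085.00 → $6,787.17
Ending inventory (cost pool remaining) = $13,297.83

COGS = $6,787.17; ending inventory = $13,297.83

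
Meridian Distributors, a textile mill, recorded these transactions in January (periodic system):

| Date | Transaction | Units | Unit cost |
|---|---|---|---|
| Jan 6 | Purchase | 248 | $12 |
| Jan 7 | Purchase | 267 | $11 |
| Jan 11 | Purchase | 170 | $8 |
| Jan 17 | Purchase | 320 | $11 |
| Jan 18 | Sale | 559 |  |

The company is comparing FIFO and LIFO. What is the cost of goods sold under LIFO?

COGS = $5,639

FIFO COGS: 248 @ $12 + 267 @ $11 + 44 @ $8 = $6,265
LIFO COGS: 320 @ $11 + 170 @ $8 + 69 @ $11 = $5,639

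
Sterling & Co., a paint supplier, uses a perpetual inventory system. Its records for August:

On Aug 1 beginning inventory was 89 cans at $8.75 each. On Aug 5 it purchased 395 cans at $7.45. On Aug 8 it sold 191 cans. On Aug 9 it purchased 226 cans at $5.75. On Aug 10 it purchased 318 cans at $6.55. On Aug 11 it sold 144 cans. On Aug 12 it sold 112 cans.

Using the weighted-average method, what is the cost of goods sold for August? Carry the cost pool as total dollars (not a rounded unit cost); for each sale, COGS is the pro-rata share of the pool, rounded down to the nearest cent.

After Aug 1: 89 on hand, pool $778.75 (≈ $8.7500 each)
After Aug 5: 484 on hand, pool $3,721.50 (≈ $7.6890 each)
Aug 8, sell 191: 191/484 × $3,721.50 → $1,468.60
After Aug 9: 519 on hand, pool $3,552.40 (≈ $6.8447 each)
After Aug 10: 837 on hand, pool $5,635.30 (≈ $6.7327 each)
Aug 11, sell 144: 144/837 × $5,635.30 → $969.51
Aug 12, sell 112: 112/693 × $4,665.79 → $754.06
Total COGS = $1,468.60 + $969.51 + $754.06 = $3,192.17
Ending inventory (cost pool remaining) = $3,911.73
Check: goods available $7,103.90 = COGS $3,192.17 + ending $3,911.73

COGS = $3,192.17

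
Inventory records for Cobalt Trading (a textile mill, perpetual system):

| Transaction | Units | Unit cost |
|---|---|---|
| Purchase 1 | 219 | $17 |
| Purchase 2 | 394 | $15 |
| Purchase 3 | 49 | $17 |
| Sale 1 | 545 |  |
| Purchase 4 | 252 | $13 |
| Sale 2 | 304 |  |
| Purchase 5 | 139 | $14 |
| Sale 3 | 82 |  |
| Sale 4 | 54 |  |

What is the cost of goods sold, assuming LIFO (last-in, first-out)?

Sale 1 (545) [LIFO — newest first]: 49 @ $17 + 394 @ $15 + 102 @ $17 = $8,477
Sale 2 (304) [LIFO — newest first]: 252 @ $13 + 52 @ $17 = $4,160
Sale 3 (82) [LIFO — newest first]: 82 @ $14 = $1,148
Sale 4 (54) [LIFO — newest first]: 54 @ $14 = $756
Total COGS = $8,477 + $4,160 + $1,148 + $756 = $14,541
Ending inventory: 65 @ $17 + 3 @ $14 = $1,147
Check: goods available $15,688 = COGS $14,541 + ending $1,147

COGS = $14,541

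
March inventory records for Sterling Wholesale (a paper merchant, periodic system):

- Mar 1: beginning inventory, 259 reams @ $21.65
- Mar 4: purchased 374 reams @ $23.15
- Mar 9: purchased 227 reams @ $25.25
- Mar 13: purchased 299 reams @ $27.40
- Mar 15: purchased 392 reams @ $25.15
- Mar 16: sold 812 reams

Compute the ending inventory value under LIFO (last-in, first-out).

Mar 16, 812 sold [LIFO — newest first]: 392 @ $25.15 + 299 @ $27.40 + 121 @ $25.25 = $21,106.65
Ending inventory: 259 @ $21.65 + 374 @ $23.15 + 106 @ $25.25 = $16,941.95
Check: goods available $38,048.60 = COGS $21,106.65 + ending $16,941.95

Ending inventory = $16,941.95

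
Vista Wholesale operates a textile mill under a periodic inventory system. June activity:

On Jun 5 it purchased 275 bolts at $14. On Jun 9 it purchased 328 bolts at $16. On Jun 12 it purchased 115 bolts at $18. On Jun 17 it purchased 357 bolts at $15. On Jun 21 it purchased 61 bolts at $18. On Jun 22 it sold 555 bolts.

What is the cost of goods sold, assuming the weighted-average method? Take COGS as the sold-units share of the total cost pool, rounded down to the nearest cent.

COGS = $8,608.85

Jun 22, sell 555: 555/1136 × $17,621.00 → $8,608.85
Ending inventory (cost pool remaining) = $9,012.15
Check: goods available $17,621.00 = COGS $8,608.85 + ending $9,012.15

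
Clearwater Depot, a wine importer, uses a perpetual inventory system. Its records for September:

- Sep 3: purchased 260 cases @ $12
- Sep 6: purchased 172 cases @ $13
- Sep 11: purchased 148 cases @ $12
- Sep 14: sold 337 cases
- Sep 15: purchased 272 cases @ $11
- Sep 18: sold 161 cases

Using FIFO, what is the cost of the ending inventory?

Sep 14, 337 sold [FIFO — oldest first]: 260 @ $12 + 77 @ $13 = $4,121
Sep 18, 161 sold [FIFO — oldest first]: 95 @ $13 + 66 @ $12 = $2,027
Total COGS = $4,121 + $2,027 = $6,148
Ending inventory: 82 @ $12 + 272 @ $11 = $3,976
Check: goods available $10,124 = COGS $6,148 + ending $3,976

Ending inventory = $3,976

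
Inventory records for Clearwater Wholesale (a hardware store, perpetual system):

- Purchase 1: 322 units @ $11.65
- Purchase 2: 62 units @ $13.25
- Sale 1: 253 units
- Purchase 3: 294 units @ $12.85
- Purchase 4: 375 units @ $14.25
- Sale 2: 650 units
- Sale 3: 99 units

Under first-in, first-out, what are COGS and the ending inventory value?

COGS = $12,967.70; ending inventory = $726.75

Sale 1 (253) [FIFO — oldest first]: 253 @ $11.65 = $2,947.45
Sale 2 (650) [FIFO — oldest first]: 69 @ $11.65 + 62 @ $13.25 + 294 @ $12.85 + 225 @ $14.25 = $8,609.50
Sale 3 (99) [FIFO — oldest first]: 99 @ $14.25 = $1,410.75
Total COGS = $2,947.45 + $8,609.50 + $1,410.75 = $12,967.70
Ending inventory: 51 @ $14.25 = $726.75
Check: goods available $13,694.45 = COGS $12,967.70 + ending $726.75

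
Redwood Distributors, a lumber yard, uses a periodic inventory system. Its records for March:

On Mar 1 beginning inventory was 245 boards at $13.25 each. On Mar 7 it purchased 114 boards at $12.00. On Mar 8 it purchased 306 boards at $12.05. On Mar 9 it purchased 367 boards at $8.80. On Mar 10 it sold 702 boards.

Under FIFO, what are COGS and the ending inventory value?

Mar 10, 702 sold [FIFO — oldest first]: 245 @ $13.25 + 114 @ $12.00 + 306 @ $12.05 + 37 @ $8.80 = $8,627.15
Ending inventory: 330 @ $8.80 = $2,904.00

COGS = $8,627.15; ending inventory = $2,904.00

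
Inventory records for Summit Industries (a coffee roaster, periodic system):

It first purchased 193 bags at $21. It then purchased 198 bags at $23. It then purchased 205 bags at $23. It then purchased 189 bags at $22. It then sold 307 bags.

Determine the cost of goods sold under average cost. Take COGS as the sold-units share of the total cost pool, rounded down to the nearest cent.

COGS = $6,836.12

Sale 1, sell 307: 307/785 × $17,480.00 → $6,836.12
Ending inventory (cost pool remaining) = $10,643.88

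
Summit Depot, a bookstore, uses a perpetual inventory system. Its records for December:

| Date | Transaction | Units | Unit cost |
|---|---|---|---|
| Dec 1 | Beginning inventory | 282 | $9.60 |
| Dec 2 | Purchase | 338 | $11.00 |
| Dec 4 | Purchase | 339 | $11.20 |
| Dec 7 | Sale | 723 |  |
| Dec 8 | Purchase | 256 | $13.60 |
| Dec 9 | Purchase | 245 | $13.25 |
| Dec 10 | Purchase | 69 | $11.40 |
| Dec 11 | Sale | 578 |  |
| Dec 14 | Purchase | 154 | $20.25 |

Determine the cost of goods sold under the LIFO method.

Dec 7, 723 sold [LIFO — newest first]: 339 @ $11.20 + 338 @ $11.00 + 46 @ $9.60 = $7,956.40
Dec 11, 578 sold [LIFO — newest first]: 69 @ $11.40 + 245 @ $13.25 + 256 @ $13.60 + 8 @ $9.60 = $7,591.25
Total COGS = $7,956.40 + $7,591.25 = $15,547.65
Ending inventory: 228 @ $9.60 + 154 @ $20.25 = $5,307.30
Check: goods available $20,854.95 = COGS $15,547.65 + ending $5,307.30

COGS = $15,547.65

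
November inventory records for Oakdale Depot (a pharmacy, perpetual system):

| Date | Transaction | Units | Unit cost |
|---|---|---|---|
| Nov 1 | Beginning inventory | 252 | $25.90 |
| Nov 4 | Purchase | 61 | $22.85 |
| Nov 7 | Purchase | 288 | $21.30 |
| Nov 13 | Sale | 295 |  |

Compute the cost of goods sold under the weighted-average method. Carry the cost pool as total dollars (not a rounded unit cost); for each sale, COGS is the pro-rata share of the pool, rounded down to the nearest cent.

After Nov 1: 252 on hand, pool $6,526.80 (≈ $25.9000 each)
After Nov 4: 313 on hand, pool $7,920.65 (≈ $25.3056 each)
After Nov 7: 601 on hand, pool $14,055.05 (≈ $23.3861 each)
Nov 13, sell 295: 295/601 × $14,055.05 → $6,898.90
Ending inventory (cost pool remaining) = $7,156.15
Check: goods available $14,055.05 = COGS $6,898.90 + ending $7,156.15

COGS = $6,898.90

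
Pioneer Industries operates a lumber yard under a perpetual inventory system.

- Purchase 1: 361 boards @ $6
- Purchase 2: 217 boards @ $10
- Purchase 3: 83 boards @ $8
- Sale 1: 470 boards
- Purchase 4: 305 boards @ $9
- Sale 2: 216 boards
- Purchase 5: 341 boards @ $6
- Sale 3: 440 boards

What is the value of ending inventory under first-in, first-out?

Ending inventory = $1,086

Sale 1 (470) [FIFO — oldest first]: 361 @ $6 + 109 @ $10 = $3,256
Sale 2 (216) [FIFO — oldest first]: 108 @ $10 + 83 @ $8 + 25 @ $9 = $1,969
Sale 3 (440) [FIFO — oldest first]: 280 @ $9 + 160 @ $6 = $3,480
Total COGS = $3,256 + $1,969 + $3,480 = $8,705
Ending inventory: 181 @ $6 = $1,086
Check: goods available $9,791 = COGS $8,705 + ending $1,086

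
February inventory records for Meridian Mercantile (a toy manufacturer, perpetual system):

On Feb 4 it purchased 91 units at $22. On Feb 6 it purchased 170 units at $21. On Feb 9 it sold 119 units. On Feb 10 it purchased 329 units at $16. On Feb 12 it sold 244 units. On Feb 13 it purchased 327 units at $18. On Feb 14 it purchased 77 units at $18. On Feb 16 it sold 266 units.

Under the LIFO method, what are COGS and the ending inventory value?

Feb 9, 119 sold [LIFO — newest first]: 119 @ $21 = $2,499
Feb 12, 244 sold [LIFO — newest first]: 244 @ $16 = $3,904
Feb 16, 266 sold [LIFO — newest first]: 77 @ $18 + 189 @ $18 = $4,788
Total COGS = $2,499 + $3,904 + $4,788 = $11,191
Ending inventory: 91 @ $22 + 51 @ $21 + 85 @ $16 + 138 @ $18 = $6,917

COGS = $11,191; ending inventory = $6,917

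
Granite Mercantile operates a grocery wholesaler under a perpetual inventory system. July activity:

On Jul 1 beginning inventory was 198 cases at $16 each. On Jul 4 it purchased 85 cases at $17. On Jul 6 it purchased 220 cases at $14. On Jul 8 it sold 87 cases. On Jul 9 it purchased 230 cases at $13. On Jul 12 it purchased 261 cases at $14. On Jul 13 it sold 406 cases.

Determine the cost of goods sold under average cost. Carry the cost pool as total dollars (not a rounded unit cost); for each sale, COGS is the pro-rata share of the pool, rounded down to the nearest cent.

COGS = $7,152.64

After Jul 1: 198 on hand, pool $3,168.00 (≈ $16.0000 each)
After Jul 4: 283 on hand, pool $4,613.00 (≈ $16.3004 each)
After Jul 6: 503 on hand, pool $7,693.00 (≈ $15.2942 each)
Jul 8, sell 87: 87/503 × $7,693.00 → $1,330.59
After Jul 9: 646 on hand, pool $9,352.41 (≈ $14.4774 each)
After Jul 12: 907 on hand, pool $13,006.41 (≈ $14.3400 each)
Jul 13, sell 406: 406/907 × $13,006.41 → $5,822.05
Total COGS = $1,330.59 + $5,822.05 = $7,152.64
Ending inventory (cost pool remaining) = $7,184.36
Check: goods available $14,337.00 = COGS $7,152.64 + ending $7,184.36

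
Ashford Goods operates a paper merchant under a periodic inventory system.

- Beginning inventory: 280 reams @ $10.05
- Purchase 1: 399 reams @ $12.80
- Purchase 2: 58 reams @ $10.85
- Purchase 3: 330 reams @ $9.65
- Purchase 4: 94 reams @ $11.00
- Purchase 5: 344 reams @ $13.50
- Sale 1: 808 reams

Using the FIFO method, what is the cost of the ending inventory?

Sale 1 (808) [FIFO — oldest first]: 280 @ $10.05 + 399 @ $12.80 + 58 @ $10.85 + 71 @ $9.65 = $9,235.65
Ending inventory: 259 @ $9.65 + 94 @ $11.00 + 344 @ $13.50 = $8,177.35

Ending inventory = $8,177.35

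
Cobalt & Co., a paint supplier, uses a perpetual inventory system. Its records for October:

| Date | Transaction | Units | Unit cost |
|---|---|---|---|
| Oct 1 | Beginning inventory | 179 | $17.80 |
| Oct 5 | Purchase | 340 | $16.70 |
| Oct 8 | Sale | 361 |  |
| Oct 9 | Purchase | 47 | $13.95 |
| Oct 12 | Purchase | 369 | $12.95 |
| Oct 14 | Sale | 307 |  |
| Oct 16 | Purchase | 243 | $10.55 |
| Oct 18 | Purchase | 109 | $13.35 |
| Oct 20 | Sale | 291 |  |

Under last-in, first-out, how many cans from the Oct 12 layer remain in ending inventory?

62

Oct 8, 361 sold [LIFO — newest first]: 340 @ $16.70 + 21 @ $17.80 = $6,051.80
Oct 14, 307 sold [LIFO — newest first]: 307 @ $12.95 = $3,975.65
Oct 20, 291 sold [LIFO — newest first]: 109 @ $13.35 + 182 @ $10.55 = $3,375.25
Total COGS = $6,051.80 + $3,975.65 + $3,375.25 = $13,402.70
Ending inventory: 158 @ $17.80 + 47 @ $13.95 + 62 @ $12.95 + 61 @ $10.55 = $4,914.50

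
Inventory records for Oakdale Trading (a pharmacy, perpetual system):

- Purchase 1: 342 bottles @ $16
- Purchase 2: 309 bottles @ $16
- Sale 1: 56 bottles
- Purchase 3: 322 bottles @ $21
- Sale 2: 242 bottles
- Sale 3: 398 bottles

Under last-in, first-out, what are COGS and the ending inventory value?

COGS = $12,746; ending inventory = $4,432

Sale 1 (56) [LIFO — newest first]: 56 @ $16 = $896
Sale 2 (242) [LIFO — newest first]: 242 @ $21 = $5,082
Sale 3 (398) [LIFO — newest first]: 80 @ $21 + 253 @ $16 + 65 @ $16 = $6,768
Total COGS = $896 + $5,082 + $6,768 = $12,746
Ending inventory: 277 @ $16 = $4,432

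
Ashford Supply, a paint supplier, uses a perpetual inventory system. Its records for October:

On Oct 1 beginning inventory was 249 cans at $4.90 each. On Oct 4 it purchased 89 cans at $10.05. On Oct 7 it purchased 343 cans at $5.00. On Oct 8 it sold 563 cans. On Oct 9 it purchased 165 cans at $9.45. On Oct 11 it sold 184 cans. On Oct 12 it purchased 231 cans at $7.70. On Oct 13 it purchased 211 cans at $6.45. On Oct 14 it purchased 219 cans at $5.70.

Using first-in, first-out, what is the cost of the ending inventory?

Oct 8, 563 sold [FIFO — oldest first]: 249 @ $4.90 + 89 @ $10.05 + 225 @ $5.00 = $3,239.55
Oct 11, 184 sold [FIFO — oldest first]: 118 @ $5.00 + 66 @ $9.45 = $1,213.70
Total COGS = $3,239.55 + $1,213.70 = $4,453.25
Ending inventory: 99 @ $9.45 + 231 @ $7.70 + 211 @ $6.45 + 219 @ $5.70 = $5,323.50

Ending inventory = $5,323.50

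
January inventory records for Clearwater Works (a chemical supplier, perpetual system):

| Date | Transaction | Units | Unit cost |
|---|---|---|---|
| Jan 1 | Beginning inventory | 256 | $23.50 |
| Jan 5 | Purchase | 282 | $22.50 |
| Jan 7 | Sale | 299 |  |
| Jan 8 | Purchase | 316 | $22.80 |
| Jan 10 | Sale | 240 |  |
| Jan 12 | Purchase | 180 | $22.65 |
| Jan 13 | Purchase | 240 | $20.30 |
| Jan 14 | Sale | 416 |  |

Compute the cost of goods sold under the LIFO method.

Jan 7, 299 sold [LIFO — newest first]: 282 @ $22.50 + 17 @ $23.50 = $6,744.50
Jan 10, 240 sold [LIFO — newest first]: 240 @ $22.80 = $5,472.00
Jan 14, 416 sold [LIFO — newest first]: 240 @ $20.30 + 176 @ $22.65 = $8,858.40
Total COGS = $6,744.50 + $5,472.00 + $8,858.40 = $21,074.90
Ending inventory: 239 @ $23.50 + 76 @ $22.80 + 4 @ $22.65 = $7,439.90
Check: goods available $28,514.80 = COGS $21,074.90 + ending $7,439.90

COGS = $21,074.90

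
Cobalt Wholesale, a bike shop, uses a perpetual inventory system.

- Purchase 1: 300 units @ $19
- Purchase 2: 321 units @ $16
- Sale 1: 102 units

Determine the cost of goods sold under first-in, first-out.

COGS = $1,938

Sale 1 (102) [FIFO — oldest first]: 102 @ $19 = $1,938
Ending inventory: 198 @ $19 + 321 @ $16 = $8,898
Check: goods available $10,836 = COGS $1,938 + ending $8,898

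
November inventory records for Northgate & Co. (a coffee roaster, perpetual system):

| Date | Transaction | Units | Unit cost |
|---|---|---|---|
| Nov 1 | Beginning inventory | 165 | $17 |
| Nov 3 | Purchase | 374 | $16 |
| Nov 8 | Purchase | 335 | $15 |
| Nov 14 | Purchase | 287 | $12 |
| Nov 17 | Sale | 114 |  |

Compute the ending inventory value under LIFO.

Nov 17, 114 sold [LIFO — newest first]: 114 @ $12 = $1,368
Ending inventory: 165 @ $17 + 374 @ $16 + 335 @ $15 + 173 @ $12 = $15,890
Check: goods available $17,258 = COGS $1,368 + ending $15,890

Ending inventory = $15,890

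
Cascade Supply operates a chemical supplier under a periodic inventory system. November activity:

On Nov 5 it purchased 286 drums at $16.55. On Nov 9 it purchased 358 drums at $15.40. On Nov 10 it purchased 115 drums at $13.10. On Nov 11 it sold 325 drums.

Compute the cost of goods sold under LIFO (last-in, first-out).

Nov 11, 325 sold [LIFO — newest first]: 115 @ $13.10 + 210 @ $15.40 = $4,740.50
Ending inventory: 286 @ $16.55 + 148 @ $15.40 = $7,012.50

COGS = $4,740.50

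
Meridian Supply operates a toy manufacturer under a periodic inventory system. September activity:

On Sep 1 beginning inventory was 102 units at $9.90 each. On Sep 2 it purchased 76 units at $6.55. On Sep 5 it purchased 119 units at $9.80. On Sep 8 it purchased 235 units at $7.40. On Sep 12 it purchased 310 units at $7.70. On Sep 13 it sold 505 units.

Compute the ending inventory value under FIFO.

Ending inventory = $2,586.80

Sep 13, 505 sold [FIFO — oldest first]: 102 @ $9.90 + 76 @ $6.55 + 119 @ $9.80 + 208 @ $7.40 = $4,213.00
Ending inventory: 27 @ $7.40 + 310 @ $7.70 = $2,586.80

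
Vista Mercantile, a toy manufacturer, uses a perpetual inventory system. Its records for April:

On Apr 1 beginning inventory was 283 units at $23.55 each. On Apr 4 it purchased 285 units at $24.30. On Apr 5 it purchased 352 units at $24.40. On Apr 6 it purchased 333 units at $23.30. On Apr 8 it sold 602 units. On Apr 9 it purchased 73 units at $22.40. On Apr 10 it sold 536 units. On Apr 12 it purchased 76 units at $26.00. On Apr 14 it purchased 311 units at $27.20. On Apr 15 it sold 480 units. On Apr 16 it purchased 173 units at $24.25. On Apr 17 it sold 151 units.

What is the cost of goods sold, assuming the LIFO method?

Apr 8, 602 sold [LIFO — newest first]: 333 @ $23.30 + 269 @ $24.40 = $14,322.50
Apr 10, 536 sold [LIFO — newest first]: 73 @ $22.40 + 83 @ $24.40 + 285 @ $24.30 + 95 @ $23.55 = $12,823.15
Apr 15, 480 sold [LIFO — newest first]: 311 @ $27.20 + 76 @ $26.00 + 93 @ $23.55 = $12,625.35
Apr 17, 151 sold [LIFO — newest first]: 151 @ $24.25 = $3,661.75
Total COGS = $14,322.50 + $12,823.15 + $12,625.35 + $3,661.75 = $43,432.75
Ending inventory: 95 @ $23.55 + 22 @ $24.25 = $2,770.75
Check: goods available $46,203.50 = COGS $43,432.75 + ending $2,770.75

COGS = $43,432.75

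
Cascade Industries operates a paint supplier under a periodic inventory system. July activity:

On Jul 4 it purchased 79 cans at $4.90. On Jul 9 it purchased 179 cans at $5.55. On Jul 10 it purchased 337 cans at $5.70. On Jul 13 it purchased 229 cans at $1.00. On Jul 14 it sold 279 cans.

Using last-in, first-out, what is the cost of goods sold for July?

Jul 14, 279 sold [LIFO — newest first]: 229 @ $1.00 + 50 @ $5.70 = $514.00
Ending inventory: 79 @ $4.90 + 179 @ $5.55 + 287 @ $5.70 = $3,016.45

COGS = $514.00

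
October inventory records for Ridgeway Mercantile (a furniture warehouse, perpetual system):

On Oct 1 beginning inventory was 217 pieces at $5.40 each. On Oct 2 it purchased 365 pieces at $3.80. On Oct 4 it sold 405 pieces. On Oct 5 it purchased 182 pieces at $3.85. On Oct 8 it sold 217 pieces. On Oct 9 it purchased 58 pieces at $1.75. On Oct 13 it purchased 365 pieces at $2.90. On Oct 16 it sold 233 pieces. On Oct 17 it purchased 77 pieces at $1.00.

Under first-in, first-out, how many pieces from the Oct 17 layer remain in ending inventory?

Oct 4, 405 sold [FIFO — oldest first]: 217 @ $5.40 + 188 @ $3.80 = $1,886.20
Oct 8, 217 sold [FIFO — oldest first]: 177 @ $3.80 + 40 @ $3.85 = $826.60
Oct 16, 233 sold [FIFO — oldest first]: 142 @ $3.85 + 58 @ $1.75 + 33 @ $2.90 = $743.90
Total COGS = $1,886.20 + $826.60 + $743.90 = $3,456.70
Ending inventory: 332 @ $2.90 + 77 @ $1.00 = $1,039.80
Check: goods available $4,496.50 = COGS $3,456.70 + ending $1,039.80

77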